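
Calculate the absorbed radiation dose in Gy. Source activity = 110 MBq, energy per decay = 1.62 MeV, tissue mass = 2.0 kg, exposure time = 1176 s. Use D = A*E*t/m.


A = 110 MBq = 1.1000e+08 Bq
E = 1.62 MeV = 2.59524e-13 J
D = A*E*t/m = 1.1000e+08*2.59524e-13*1176/2.0
D = 0.01679 Gy


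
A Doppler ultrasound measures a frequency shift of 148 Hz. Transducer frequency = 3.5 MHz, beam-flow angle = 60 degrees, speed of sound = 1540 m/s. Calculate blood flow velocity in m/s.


v = fd * c / (2 * f0 * cos(theta))
v = 148 * 1540 / (2 * 3.5000e+06 * cos(60))
v = 0.06512 m/s


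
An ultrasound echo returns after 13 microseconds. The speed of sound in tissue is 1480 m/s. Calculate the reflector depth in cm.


depth = c * t / 2
t = 13 us = 1.3000e-05 s
depth = 1480 * 1.3000e-05 / 2
depth = 0.00962 m = 0.962 cm


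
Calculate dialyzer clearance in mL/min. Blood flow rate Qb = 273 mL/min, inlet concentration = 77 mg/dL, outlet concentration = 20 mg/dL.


K = Qb * (Cb_in - Cb_out) / Cb_in
K = 273 * (77 - 20) / 77
K = 202.1 mL/min


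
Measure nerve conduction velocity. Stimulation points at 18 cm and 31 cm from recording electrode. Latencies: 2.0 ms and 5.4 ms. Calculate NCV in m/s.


Distance = (31 - 18) / 100 = 0.13 m
dt = (5.4 - 2.0) / 1000 = 0.0034 s
NCV = dist / dt = 38.24 m/s


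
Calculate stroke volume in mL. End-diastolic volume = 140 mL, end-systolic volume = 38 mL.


SV = EDV - ESV
SV = 140 - 38
SV = 102 mL


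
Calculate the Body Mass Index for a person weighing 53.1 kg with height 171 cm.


BMI = weight / height^2
height = 171 cm = 1.71 m
BMI = 53.1 / 1.71^2
BMI = 18.16 kg/m^2


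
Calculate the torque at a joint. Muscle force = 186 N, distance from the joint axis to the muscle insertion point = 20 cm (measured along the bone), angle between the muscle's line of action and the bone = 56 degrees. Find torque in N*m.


Torque = F * d * sin(theta)   (moment arm = d*sin(theta))
d = 20 cm = 0.2 m
Torque = 186 * 0.2 * sin(56)
Torque = 30.84 N*m


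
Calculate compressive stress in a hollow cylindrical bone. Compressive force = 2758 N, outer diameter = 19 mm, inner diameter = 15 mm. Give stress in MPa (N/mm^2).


A = pi*(r_o^2 - r_i^2)
r_o = 9.5 mm, r_i = 7.5 mm
A = 106.814 mm^2
sigma = F/A = 2758 / 106.814
sigma = 25.82 MPa


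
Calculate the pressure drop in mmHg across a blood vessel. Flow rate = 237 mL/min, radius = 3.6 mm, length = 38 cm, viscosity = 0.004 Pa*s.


dP = 8*mu*L*Q / (pi*r^4)
Q = 237 mL/min = 3.95e-06 m^3/s
dP = 91.0271 Pa = 91.0271 / 133.322 mmHg = 0.6828 mmHg


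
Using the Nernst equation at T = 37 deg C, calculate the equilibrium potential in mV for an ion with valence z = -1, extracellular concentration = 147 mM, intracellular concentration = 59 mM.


E = (RT/(zF)) * ln(C_out/C_in)
T = 37 + 273.15 = 310.15 K
E = (8.314 * 310.15 / (-1 * 96485)) * ln(147/59)
E = -24.4 mV


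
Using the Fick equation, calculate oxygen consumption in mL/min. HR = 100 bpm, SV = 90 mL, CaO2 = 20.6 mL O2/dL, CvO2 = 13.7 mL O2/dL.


CO = HR*SV = 100*90/1000 = 9 L/min
a-v O2 diff = 20.6 - 13.7 = 6.9 mL/dL
VO2 = CO * (CaO2-CvO2) * 10 dL/L
VO2 = 9 * 6.9 * 10
VO2 = 621 mL/min


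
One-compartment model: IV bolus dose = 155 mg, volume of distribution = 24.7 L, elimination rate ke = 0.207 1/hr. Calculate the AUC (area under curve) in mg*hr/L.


C0 = Dose/Vd = 155/24.7 = 6.2753 mg/L
AUC = C0/ke = 6.2753/0.207
AUC = 30.32 mg*hr/L


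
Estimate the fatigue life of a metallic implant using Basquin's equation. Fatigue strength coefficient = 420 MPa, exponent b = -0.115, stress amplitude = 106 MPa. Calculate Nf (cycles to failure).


sigma_a = sigma_f' * (2Nf)^b
2Nf = (sigma_a/sigma_f')^(1/b)
2Nf = (106/420)^(1/-0.115)
2Nf = 158309.89
Nf = 7.915e+04


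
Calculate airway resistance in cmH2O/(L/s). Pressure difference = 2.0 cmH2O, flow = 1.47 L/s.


R = dP / flow
R = 2.0 / 1.47
R = 1.361 cmH2O/(L/s)


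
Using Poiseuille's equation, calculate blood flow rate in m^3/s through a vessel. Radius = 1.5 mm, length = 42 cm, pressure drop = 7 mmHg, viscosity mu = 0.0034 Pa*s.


Q = pi*r^4*dP / (8*mu*L)
r = 0.0015 m, L = 0.42 m
dP = 7 mmHg = 933.254 Pa
Q = 1.2993e-06 m^3/s


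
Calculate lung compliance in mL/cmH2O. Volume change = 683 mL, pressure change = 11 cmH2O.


C = dV / dP
C = 683 / 11
C = 62.09 mL/cmH2O


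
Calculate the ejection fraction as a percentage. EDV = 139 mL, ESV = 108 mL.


SV = EDV - ESV = 139 - 108 = 31 mL
EF = SV/EDV * 100 = 31/139 * 100
EF = 22.3%


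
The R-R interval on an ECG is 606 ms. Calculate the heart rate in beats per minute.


HR = 60 / RR_interval(s)
RR = 606 ms = 0.606 s
HR = 60 / 0.606 = 99.01 bpm


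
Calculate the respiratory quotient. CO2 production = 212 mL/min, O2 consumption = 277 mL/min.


RQ = VCO2 / VO2
RQ = 212 / 277
RQ = 0.7653


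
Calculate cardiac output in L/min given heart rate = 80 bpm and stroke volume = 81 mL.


CO = HR * SV
CO = 80 * 81 / 1000
CO = 6.48 L/min


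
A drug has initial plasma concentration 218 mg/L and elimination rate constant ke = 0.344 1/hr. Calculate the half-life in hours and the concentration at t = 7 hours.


t_half = ln(2) / ke = 0.693147 / 0.344 = 2.015 hr
C(t) = C0 * exp(-ke*t) = 218 * exp(-0.344*7)
C(7) = 19.62 mg/L


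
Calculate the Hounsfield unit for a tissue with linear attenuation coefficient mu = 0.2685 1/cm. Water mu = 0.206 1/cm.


HU = ((mu_tissue - mu_water) / mu_water) * 1000
HU = ((0.2685 - 0.206) / 0.206) * 1000
HU = 303.4


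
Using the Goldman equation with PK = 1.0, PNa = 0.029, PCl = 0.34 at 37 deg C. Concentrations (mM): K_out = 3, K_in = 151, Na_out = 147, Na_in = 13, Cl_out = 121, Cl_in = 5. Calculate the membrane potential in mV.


Vm = (RT/F)*ln((PK*Ko + PNa*Nao + PCl*Cli)/(PK*Ki + PNa*Nai + PCl*Clo))
Numer = 8.963, Denom = 192.517
Vm = -81.97 mV


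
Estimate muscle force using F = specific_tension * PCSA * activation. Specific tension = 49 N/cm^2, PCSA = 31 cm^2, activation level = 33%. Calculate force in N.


F = sigma * PCSA * activation
F = 49 * 31 * 0.33
F = 501.3 N


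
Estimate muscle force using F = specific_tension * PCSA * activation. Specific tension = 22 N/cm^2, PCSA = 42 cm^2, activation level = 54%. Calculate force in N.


F = sigma * PCSA * activation
F = 22 * 42 * 0.54
F = 499 N


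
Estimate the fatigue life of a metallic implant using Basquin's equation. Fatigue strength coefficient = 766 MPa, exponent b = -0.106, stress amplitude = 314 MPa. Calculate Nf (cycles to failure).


sigma_a = sigma_f' * (2Nf)^b
2Nf = (sigma_a/sigma_f')^(1/b)
2Nf = (314/766)^(1/-0.106)
2Nf = 4505.7314
Nf = 2253


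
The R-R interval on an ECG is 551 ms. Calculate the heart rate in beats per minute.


HR = 60 / RR_interval(s)
RR = 551 ms = 0.551 s
HR = 60 / 0.551 = 108.9 bpm


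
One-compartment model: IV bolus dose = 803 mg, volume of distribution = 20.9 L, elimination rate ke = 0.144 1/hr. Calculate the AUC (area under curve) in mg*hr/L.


C0 = Dose/Vd = 803/20.9 = 38.4211 mg/L
AUC = C0/ke = 38.4211/0.144
AUC = 266.8 mg*hr/L


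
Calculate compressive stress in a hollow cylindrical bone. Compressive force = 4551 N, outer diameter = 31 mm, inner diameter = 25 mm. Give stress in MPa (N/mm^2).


A = pi*(r_o^2 - r_i^2)
r_o = 15.5 mm, r_i = 12.5 mm
A = 263.894 mm^2
sigma = F/A = 4551 / 263.894
sigma = 17.25 MPa


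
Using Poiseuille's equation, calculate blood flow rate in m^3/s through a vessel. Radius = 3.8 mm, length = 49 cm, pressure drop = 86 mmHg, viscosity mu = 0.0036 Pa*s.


Q = pi*r^4*dP / (8*mu*L)
r = 0.0038 m, L = 0.49 m
dP = 86 mmHg = 11465.692 Pa
Q = 5.3223e-04 m^3/s


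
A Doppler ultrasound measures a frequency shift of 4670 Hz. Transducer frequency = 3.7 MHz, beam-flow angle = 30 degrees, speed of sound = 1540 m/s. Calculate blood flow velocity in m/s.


v = fd * c / (2 * f0 * cos(theta))
v = 4670 * 1540 / (2 * 3.7000e+06 * cos(30))
v = 1.122 m/s


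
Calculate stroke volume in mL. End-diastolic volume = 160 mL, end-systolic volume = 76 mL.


SV = EDV - ESV
SV = 160 - 76
SV = 84 mL


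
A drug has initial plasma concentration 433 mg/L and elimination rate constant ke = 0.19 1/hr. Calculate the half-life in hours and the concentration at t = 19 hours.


t_half = ln(2) / ke = 0.693147 / 0.19 = 3.648 hr
C(t) = C0 * exp(-ke*t) = 433 * exp(-0.19*19)
C(19) = 11.71 mg/L


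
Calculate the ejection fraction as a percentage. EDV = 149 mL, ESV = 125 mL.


SV = EDV - ESV = 149 - 125 = 24 mL
EF = SV/EDV * 100 = 24/149 * 100
EF = 16.11%


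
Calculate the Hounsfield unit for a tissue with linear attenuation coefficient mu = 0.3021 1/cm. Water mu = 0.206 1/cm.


HU = ((mu_tissue - mu_water) / mu_water) * 1000
HU = ((0.3021 - 0.206) / 0.206) * 1000
HU = 466.5


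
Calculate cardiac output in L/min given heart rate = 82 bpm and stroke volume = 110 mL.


CO = HR * SV
CO = 82 * 110 / 1000
CO = 9.02 L/min


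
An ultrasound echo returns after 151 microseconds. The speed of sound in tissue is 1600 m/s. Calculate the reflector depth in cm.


depth = c * t / 2
t = 151 us = 1.5100e-04 s
depth = 1600 * 1.5100e-04 / 2
depth = 0.1208 m = 12.08 cm


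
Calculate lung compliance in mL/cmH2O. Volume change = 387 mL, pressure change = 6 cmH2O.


C = dV / dP
C = 387 / 6
C = 64.5 mL/cmH2O


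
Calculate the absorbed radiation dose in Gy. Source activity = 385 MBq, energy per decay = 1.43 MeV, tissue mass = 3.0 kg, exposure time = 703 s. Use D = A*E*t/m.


A = 385 MBq = 3.8500e+08 Bq
E = 1.43 MeV = 2.29086e-13 J
D = A*E*t/m = 3.8500e+08*2.29086e-13*703/3.0
D = 0.02067 Gy


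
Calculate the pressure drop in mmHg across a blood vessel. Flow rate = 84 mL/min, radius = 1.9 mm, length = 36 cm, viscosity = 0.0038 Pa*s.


dP = 8*mu*L*Q / (pi*r^4)
Q = 84 mL/min = 1.4e-06 m^3/s
dP = 374.231 Pa = 374.231 / 133.322 mmHg = 2.807 mmHg


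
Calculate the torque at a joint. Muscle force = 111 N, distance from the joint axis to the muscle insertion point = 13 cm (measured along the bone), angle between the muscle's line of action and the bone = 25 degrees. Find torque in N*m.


Torque = F * d * sin(theta)   (moment arm = d*sin(theta))
d = 13 cm = 0.13 m
Torque = 111 * 0.13 * sin(25)
Torque = 6.098 N*m


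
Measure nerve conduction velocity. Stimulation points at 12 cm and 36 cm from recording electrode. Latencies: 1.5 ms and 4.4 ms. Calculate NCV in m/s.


Distance = (36 - 12) / 100 = 0.24 m
dt = (4.4 - 1.5) / 1000 = 0.0029 s
NCV = dist / dt = 82.76 m/s


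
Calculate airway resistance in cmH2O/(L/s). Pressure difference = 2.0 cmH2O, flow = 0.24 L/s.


R = dP / flow
R = 2.0 / 0.24
R = 8.333 cmH2O/(L/s)


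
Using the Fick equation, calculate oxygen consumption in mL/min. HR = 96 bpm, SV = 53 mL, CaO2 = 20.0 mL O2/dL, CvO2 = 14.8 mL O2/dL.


CO = HR*SV = 96*53/1000 = 5.088 L/min
a-v O2 diff = 20.0 - 14.8 = 5.2 mL/dL
VO2 = CO * (CaO2-CvO2) * 10 dL/L
VO2 = 5.088 * 5.2 * 10
VO2 = 264.6 mL/min


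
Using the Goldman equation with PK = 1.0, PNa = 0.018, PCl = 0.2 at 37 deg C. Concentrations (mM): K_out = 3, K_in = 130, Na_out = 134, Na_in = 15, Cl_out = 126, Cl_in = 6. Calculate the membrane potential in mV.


Vm = (RT/F)*ln((PK*Ko + PNa*Nao + PCl*Cli)/(PK*Ki + PNa*Nai + PCl*Clo))
Numer = 6.612, Denom = 155.47
Vm = -84.39 mV


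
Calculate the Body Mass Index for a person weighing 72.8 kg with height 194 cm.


BMI = weight / height^2
height = 194 cm = 1.94 m
BMI = 72.8 / 1.94^2
BMI = 19.34 kg/m^2


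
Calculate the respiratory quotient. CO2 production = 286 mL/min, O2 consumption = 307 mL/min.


RQ = VCO2 / VO2
RQ = 286 / 307
RQ = 0.9316


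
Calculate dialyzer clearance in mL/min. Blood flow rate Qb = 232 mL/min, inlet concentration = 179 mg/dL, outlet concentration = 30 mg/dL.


K = Qb * (Cb_in - Cb_out) / Cb_in
K = 232 * (179 - 30) / 179
K = 193.1 mL/min


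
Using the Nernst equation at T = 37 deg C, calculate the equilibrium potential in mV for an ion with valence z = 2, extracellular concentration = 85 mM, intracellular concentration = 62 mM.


E = (RT/(zF)) * ln(C_out/C_in)
T = 37 + 273.15 = 310.15 K
E = (8.314 * 310.15 / (2 * 96485)) * ln(85/62)
E = 4.216 mV


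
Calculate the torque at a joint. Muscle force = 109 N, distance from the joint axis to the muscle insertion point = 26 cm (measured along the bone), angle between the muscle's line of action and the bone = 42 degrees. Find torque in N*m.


Torque = F * d * sin(theta)   (moment arm = d*sin(theta))
d = 26 cm = 0.26 m
Torque = 109 * 0.26 * sin(42)
Torque = 18.96 N*m


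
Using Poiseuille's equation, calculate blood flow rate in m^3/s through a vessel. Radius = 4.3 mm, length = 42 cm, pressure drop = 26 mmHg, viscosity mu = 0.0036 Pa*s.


Q = pi*r^4*dP / (8*mu*L)
r = 0.0043 m, L = 0.42 m
dP = 26 mmHg = 3466.372 Pa
Q = 3.0779e-04 m^3/s


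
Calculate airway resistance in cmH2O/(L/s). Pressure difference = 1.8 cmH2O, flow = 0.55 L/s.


R = dP / flow
R = 1.8 / 0.55
R = 3.273 cmH2O/(L/s)


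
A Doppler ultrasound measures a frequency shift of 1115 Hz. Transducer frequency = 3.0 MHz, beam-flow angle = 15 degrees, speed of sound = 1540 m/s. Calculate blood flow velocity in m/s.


v = fd * c / (2 * f0 * cos(theta))
v = 1115 * 1540 / (2 * 3.0000e+06 * cos(15))
v = 0.2963 m/s


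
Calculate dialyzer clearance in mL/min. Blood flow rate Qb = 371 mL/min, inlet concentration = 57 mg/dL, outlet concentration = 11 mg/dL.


K = Qb * (Cb_in - Cb_out) / Cb_in
K = 371 * (57 - 11) / 57
K = 299.4 mL/min


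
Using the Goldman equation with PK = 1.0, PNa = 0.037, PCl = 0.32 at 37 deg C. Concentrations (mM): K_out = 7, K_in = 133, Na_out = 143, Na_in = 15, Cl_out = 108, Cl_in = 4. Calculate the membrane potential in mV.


Vm = (RT/F)*ln((PK*Ko + PNa*Nao + PCl*Cli)/(PK*Ki + PNa*Nai + PCl*Clo))
Numer = 13.571, Denom = 168.115
Vm = -67.26 mV


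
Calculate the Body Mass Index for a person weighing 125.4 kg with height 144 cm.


BMI = weight / height^2
height = 144 cm = 1.44 m
BMI = 125.4 / 1.44^2
BMI = 60.47 kg/m^2


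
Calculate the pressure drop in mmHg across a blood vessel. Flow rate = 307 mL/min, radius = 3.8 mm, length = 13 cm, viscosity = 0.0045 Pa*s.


dP = 8*mu*L*Q / (pi*r^4)
Q = 307 mL/min = 5.11667e-06 m^3/s
dP = 36.5552 Pa = 36.5552 / 133.322 mmHg = 0.2742 mmHg


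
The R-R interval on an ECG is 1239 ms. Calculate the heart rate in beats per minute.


HR = 60 / RR_interval(s)
RR = 1239 ms = 1.239 s
HR = 60 / 1.239 = 48.43 bpm


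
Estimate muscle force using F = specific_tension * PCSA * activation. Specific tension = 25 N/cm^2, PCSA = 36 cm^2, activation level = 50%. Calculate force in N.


F = sigma * PCSA * activation
F = 25 * 36 * 0.5
F = 450 N


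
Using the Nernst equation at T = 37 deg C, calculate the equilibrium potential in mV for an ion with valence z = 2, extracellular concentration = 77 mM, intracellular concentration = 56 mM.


E = (RT/(zF)) * ln(C_out/C_in)
T = 37 + 273.15 = 310.15 K
E = (8.314 * 310.15 / (2 * 96485)) * ln(77/56)
E = 4.255 mV


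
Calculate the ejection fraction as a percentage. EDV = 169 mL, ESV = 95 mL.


SV = EDV - ESV = 169 - 95 = 74 mL
EF = SV/EDV * 100 = 74/169 * 100
EF = 43.79%


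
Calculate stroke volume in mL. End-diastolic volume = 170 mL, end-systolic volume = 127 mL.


SV = EDV - ESV
SV = 170 - 127
SV = 43 mL


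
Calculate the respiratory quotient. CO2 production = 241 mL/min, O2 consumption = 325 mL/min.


RQ = VCO2 / VO2
RQ = 241 / 325
RQ = 0.7415


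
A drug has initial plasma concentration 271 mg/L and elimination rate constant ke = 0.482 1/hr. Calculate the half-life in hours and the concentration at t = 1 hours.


t_half = ln(2) / ke = 0.693147 / 0.482 = 1.438 hr
C(t) = C0 * exp(-ke*t) = 271 * exp(-0.482*1)
C(1) = 167.4 mg/L


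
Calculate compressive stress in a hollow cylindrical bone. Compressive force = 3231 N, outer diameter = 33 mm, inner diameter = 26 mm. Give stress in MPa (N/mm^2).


A = pi*(r_o^2 - r_i^2)
r_o = 16.5 mm, r_i = 13 mm
A = 324.369 mm^2
sigma = F/A = 3231 / 324.369
sigma = 9.961 MPa


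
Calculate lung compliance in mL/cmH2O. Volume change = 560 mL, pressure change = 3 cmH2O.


C = dV / dP
C = 560 / 3
C = 186.7 mL/cmH2O


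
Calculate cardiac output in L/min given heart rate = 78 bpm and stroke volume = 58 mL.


CO = HR * SV
CO = 78 * 58 / 1000
CO = 4.524 L/min


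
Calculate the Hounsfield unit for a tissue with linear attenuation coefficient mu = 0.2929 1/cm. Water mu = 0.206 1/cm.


HU = ((mu_tissue - mu_water) / mu_water) * 1000
HU = ((0.2929 - 0.206) / 0.206) * 1000
HU = 421.8


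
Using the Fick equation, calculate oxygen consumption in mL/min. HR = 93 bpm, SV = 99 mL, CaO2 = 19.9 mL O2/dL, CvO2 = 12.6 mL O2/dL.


CO = HR*SV = 93*99/1000 = 9.207 L/min
a-v O2 diff = 19.9 - 12.6 = 7.3 mL/dL
VO2 = CO * (CaO2-CvO2) * 10 dL/L
VO2 = 9.207 * 7.3 * 10
VO2 = 672.1 mL/min


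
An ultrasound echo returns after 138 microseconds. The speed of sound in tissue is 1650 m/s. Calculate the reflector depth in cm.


depth = c * t / 2
t = 138 us = 1.3800e-04 s
depth = 1650 * 1.3800e-04 / 2
depth = 0.11385 m = 11.385 cm


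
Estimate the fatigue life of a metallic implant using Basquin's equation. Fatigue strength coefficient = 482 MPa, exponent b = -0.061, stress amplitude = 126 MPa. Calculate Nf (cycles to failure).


sigma_a = sigma_f' * (2Nf)^b
2Nf = (sigma_a/sigma_f')^(1/b)
2Nf = (126/482)^(1/-0.061)
2Nf = 3.5651159e+09
Nf = 1.7826e+09


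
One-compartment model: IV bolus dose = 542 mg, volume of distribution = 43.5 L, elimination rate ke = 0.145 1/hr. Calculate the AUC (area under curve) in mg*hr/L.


C0 = Dose/Vd = 542/43.5 = 12.4598 mg/L
AUC = C0/ke = 12.4598/0.145
AUC = 85.93 mg*hr/L


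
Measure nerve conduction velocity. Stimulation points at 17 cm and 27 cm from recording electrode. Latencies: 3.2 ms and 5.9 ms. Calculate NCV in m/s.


Distance = (27 - 17) / 100 = 0.1 m
dt = (5.9 - 3.2) / 1000 = 0.0027 s
NCV = dist / dt = 37.04 m/s


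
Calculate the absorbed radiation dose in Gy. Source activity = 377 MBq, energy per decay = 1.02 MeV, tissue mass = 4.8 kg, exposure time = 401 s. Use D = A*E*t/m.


A = 377 MBq = 3.7700e+08 Bq
E = 1.02 MeV = 1.63404e-13 J
D = A*E*t/m = 3.7700e+08*1.63404e-13*401/4.8
D = 0.005146 Gy


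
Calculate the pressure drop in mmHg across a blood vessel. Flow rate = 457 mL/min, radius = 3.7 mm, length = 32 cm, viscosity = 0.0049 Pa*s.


dP = 8*mu*L*Q / (pi*r^4)
Q = 457 mL/min = 7.61667e-06 m^3/s
dP = 162.272 Pa = 162.272 / 133.322 mmHg = 1.217 mmHg


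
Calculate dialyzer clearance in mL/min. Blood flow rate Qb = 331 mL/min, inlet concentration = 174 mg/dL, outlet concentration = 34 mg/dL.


K = Qb * (Cb_in - Cb_out) / Cb_in
K = 331 * (174 - 34) / 174
K = 266.3 mL/min


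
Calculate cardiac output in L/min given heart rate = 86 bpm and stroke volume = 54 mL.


CO = HR * SV
CO = 86 * 54 / 1000
CO = 4.644 L/min


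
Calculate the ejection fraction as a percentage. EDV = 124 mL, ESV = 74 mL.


SV = EDV - ESV = 124 - 74 = 50 mL
EF = SV/EDV * 100 = 50/124 * 100
EF = 40.32%


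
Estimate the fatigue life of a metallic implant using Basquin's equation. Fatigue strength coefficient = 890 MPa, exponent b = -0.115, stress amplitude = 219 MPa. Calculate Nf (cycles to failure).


sigma_a = sigma_f' * (2Nf)^b
2Nf = (sigma_a/sigma_f')^(1/b)
2Nf = (219/890)^(1/-0.115)
2Nf = 197324.8
Nf = 9.866e+04


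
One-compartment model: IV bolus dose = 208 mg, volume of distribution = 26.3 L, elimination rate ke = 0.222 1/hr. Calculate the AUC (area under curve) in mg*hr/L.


C0 = Dose/Vd = 208/26.3 = 7.90875 mg/L
AUC = C0/ke = 7.90875/0.222
AUC = 35.62 mg*hr/L


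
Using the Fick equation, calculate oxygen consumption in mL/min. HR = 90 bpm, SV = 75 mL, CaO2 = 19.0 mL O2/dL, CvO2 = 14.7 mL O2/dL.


CO = HR*SV = 90*75/1000 = 6.75 L/min
a-v O2 diff = 19.0 - 14.7 = 4.3 mL/dL
VO2 = CO * (CaO2-CvO2) * 10 dL/L
VO2 = 6.75 * 4.3 * 10
VO2 = 290.3 mL/min


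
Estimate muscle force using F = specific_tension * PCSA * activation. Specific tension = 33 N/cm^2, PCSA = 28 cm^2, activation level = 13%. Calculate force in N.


F = sigma * PCSA * activation
F = 33 * 28 * 0.13
F = 120.1 N


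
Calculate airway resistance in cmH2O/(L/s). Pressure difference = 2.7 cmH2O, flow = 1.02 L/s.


R = dP / flow
R = 2.7 / 1.02
R = 2.647 cmH2O/(L/s)


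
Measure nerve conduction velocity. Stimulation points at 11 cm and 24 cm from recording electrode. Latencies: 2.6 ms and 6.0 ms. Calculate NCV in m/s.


Distance = (24 - 11) / 100 = 0.13 m
dt = (6.0 - 2.6) / 1000 = 0.0034 s
NCV = dist / dt = 38.24 m/s


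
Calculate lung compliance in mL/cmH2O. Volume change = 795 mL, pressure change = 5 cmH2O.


C = dV / dP
C = 795 / 5
C = 159 mL/cmH2O


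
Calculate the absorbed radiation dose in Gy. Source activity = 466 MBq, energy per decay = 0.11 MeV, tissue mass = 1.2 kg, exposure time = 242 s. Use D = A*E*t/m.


A = 466 MBq = 4.6600e+08 Bq
E = 0.11 MeV = 1.7622e-14 J
D = A*E*t/m = 4.6600e+08*1.7622e-14*242/1.2
D = 0.001656 Gy


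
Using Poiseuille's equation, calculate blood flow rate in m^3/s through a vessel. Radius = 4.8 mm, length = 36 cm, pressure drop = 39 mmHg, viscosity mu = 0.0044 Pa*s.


Q = pi*r^4*dP / (8*mu*L)
r = 0.0048 m, L = 0.36 m
dP = 39 mmHg = 5199.558 Pa
Q = 6.8428e-04 m^3/s


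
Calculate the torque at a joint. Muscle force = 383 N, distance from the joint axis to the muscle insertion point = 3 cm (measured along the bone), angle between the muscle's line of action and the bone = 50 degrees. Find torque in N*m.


Torque = F * d * sin(theta)   (moment arm = d*sin(theta))
d = 3 cm = 0.03 m
Torque = 383 * 0.03 * sin(50)
Torque = 8.802 N*m


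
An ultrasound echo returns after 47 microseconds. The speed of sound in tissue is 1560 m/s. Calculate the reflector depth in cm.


depth = c * t / 2
t = 47 us = 4.7000e-05 s
depth = 1560 * 4.7000e-05 / 2
depth = 0.03666 m = 3.666 cm


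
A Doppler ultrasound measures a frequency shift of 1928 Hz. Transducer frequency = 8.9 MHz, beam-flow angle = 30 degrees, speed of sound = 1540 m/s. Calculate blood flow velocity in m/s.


v = fd * c / (2 * f0 * cos(theta))
v = 1928 * 1540 / (2 * 8.9000e+06 * cos(30))
v = 0.1926 m/s


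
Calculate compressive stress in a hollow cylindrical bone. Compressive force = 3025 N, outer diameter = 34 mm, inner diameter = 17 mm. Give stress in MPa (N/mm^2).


A = pi*(r_o^2 - r_i^2)
r_o = 17 mm, r_i = 8.5 mm
A = 680.94 mm^2
sigma = F/A = 3025 / 680.94
sigma = 4.442 MPa


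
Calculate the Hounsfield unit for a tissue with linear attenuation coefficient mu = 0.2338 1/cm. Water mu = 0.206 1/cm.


HU = ((mu_tissue - mu_water) / mu_water) * 1000
HU = ((0.2338 - 0.206) / 0.206) * 1000
HU = 135


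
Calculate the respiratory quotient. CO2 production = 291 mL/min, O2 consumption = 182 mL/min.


RQ = VCO2 / VO2
RQ = 291 / 182
RQ = 1.599


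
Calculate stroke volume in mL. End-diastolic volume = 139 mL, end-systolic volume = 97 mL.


SV = EDV - ESV
SV = 139 - 97
SV = 42 mL


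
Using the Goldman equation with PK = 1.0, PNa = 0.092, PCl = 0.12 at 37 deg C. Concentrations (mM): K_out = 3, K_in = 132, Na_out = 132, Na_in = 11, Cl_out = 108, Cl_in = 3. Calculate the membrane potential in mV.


Vm = (RT/F)*ln((PK*Ko + PNa*Nao + PCl*Cli)/(PK*Ki + PNa*Nai + PCl*Clo))
Numer = 15.504, Denom = 145.972
Vm = -59.93 mV


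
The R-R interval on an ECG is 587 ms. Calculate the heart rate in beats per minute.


HR = 60 / RR_interval(s)
RR = 587 ms = 0.587 s
HR = 60 / 0.587 = 102.2 bpm


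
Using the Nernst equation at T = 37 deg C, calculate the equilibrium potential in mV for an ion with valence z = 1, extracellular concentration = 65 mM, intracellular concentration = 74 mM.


E = (RT/(zF)) * ln(C_out/C_in)
T = 37 + 273.15 = 310.15 K
E = (8.314 * 310.15 / (1 * 96485)) * ln(65/74)
E = -3.466 mV


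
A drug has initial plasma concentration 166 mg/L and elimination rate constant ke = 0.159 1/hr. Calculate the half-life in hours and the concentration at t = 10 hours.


t_half = ln(2) / ke = 0.693147 / 0.159 = 4.359 hr
C(t) = C0 * exp(-ke*t) = 166 * exp(-0.159*10)
C(10) = 33.85 mg/L


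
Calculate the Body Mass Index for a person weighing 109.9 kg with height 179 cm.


BMI = weight / height^2
height = 179 cm = 1.79 m
BMI = 109.9 / 1.79^2
BMI = 34.3 kg/m^2


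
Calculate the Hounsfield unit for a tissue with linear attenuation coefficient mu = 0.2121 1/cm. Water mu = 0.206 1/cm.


HU = ((mu_tissue - mu_water) / mu_water) * 1000
HU = ((0.2121 - 0.206) / 0.206) * 1000
HU = 29.61


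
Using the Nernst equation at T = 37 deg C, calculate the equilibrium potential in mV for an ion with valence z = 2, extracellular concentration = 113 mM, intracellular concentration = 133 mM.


E = (RT/(zF)) * ln(C_out/C_in)
T = 37 + 273.15 = 310.15 K
E = (8.314 * 310.15 / (2 * 96485)) * ln(113/133)
E = -2.178 mV


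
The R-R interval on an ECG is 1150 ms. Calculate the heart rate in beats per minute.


HR = 60 / RR_interval(s)
RR = 1150 ms = 1.15 s
HR = 60 / 1.15 = 52.17 bpm


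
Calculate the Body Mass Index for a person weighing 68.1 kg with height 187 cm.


BMI = weight / height^2
height = 187 cm = 1.87 m
BMI = 68.1 / 1.87^2
BMI = 19.47 kg/m^2


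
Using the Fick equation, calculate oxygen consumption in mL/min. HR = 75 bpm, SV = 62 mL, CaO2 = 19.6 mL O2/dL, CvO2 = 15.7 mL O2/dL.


CO = HR*SV = 75*62/1000 = 4.65 L/min
a-v O2 diff = 19.6 - 15.7 = 3.9 mL/dL
VO2 = CO * (CaO2-CvO2) * 10 dL/L
VO2 = 4.65 * 3.9 * 10
VO2 = 181.4 mL/min


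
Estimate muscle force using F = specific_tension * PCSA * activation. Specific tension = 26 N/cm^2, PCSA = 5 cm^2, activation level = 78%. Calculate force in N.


F = sigma * PCSA * activation
F = 26 * 5 * 0.78
F = 101.4 N


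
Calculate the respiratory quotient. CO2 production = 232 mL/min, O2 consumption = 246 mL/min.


RQ = VCO2 / VO2
RQ = 232 / 246
RQ = 0.9431


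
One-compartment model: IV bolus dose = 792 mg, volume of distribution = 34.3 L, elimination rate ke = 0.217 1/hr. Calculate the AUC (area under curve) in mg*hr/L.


C0 = Dose/Vd = 792/34.3 = 23.0904 mg/L
AUC = C0/ke = 23.0904/0.217
AUC = 106.4 mg*hr/L


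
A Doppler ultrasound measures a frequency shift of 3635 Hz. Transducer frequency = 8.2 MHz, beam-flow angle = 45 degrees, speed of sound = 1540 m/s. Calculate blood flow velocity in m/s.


v = fd * c / (2 * f0 * cos(theta))
v = 3635 * 1540 / (2 * 8.2000e+06 * cos(45))
v = 0.4827 m/s


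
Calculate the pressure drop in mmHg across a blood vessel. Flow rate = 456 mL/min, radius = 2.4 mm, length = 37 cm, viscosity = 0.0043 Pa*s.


dP = 8*mu*L*Q / (pi*r^4)
Q = 456 mL/min = 7.6e-06 m^3/s
dP = 928.066 Pa = 928.066 / 133.322 mmHg = 6.961 mmHg


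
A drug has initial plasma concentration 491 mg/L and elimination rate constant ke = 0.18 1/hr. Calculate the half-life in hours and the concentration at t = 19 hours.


t_half = ln(2) / ke = 0.693147 / 0.18 = 3.851 hr
C(t) = C0 * exp(-ke*t) = 491 * exp(-0.18*19)
C(19) = 16.06 mg/L


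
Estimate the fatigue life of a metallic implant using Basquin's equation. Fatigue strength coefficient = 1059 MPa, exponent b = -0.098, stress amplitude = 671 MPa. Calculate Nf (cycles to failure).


sigma_a = sigma_f' * (2Nf)^b
2Nf = (sigma_a/sigma_f')^(1/b)
2Nf = (671/1059)^(1/-0.098)
2Nf = 105.2393
Nf = 52.62


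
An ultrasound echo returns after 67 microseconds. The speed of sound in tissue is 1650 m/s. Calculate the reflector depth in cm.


depth = c * t / 2
t = 67 us = 6.7000e-05 s
depth = 1650 * 6.7000e-05 / 2
depth = 0.055275 m = 5.5275 cm


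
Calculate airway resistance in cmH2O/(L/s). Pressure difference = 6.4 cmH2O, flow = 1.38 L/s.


R = dP / flow
R = 6.4 / 1.38
R = 4.638 cmH2O/(L/s)


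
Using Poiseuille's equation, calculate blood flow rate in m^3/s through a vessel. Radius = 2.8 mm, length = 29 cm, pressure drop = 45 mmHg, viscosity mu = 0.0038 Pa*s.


Q = pi*r^4*dP / (8*mu*L)
r = 0.0028 m, L = 0.29 m
dP = 45 mmHg = 5999.49 Pa
Q = 1.3141e-04 m^3/s


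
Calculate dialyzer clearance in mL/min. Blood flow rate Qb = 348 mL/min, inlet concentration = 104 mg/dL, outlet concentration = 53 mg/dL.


K = Qb * (Cb_in - Cb_out) / Cb_in
K = 348 * (104 - 53) / 104
K = 170.7 mL/min


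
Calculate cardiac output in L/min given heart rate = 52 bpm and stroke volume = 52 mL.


CO = HR * SV
CO = 52 * 52 / 1000
CO = 2.704 L/min


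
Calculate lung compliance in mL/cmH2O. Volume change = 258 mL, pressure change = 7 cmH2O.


C = dV / dP
C = 258 / 7
C = 36.86 mL/cmH2O


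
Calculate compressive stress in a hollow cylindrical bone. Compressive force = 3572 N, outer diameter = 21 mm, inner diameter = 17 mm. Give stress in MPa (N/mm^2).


A = pi*(r_o^2 - r_i^2)
r_o = 10.5 mm, r_i = 8.5 mm
A = 119.381 mm^2
sigma = F/A = 3572 / 119.381
sigma = 29.92 MPa


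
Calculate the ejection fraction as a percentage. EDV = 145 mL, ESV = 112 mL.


SV = EDV - ESV = 145 - 112 = 33 mL
EF = SV/EDV * 100 = 33/145 * 100
EF = 22.76%


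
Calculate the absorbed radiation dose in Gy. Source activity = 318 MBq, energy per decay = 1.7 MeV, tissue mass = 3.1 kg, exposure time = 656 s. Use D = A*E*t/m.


A = 318 MBq = 3.1800e+08 Bq
E = 1.7 MeV = 2.7234e-13 J
D = A*E*t/m = 3.1800e+08*2.7234e-13*656/3.1
D = 0.01833 Gy


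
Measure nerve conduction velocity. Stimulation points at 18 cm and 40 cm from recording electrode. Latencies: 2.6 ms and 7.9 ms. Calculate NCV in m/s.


Distance = (40 - 18) / 100 = 0.22 m
dt = (7.9 - 2.6) / 1000 = 0.0053 s
NCV = dist / dt = 41.51 m/s


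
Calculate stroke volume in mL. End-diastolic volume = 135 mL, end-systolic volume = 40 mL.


SV = EDV - ESV
SV = 135 - 40
SV = 95 mL


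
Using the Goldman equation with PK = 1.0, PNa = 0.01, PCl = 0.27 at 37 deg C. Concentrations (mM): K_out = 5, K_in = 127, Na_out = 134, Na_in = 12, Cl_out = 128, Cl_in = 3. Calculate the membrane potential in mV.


Vm = (RT/F)*ln((PK*Ko + PNa*Nao + PCl*Cli)/(PK*Ki + PNa*Nai + PCl*Clo))
Numer = 7.15, Denom = 161.68
Vm = -83.34 mV


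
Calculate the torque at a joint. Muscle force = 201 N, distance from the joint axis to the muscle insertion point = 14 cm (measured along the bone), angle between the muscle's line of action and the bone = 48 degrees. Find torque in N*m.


Torque = F * d * sin(theta)   (moment arm = d*sin(theta))
d = 14 cm = 0.14 m
Torque = 201 * 0.14 * sin(48)
Torque = 20.91 N*m


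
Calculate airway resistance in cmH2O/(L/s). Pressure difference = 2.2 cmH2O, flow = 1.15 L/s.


R = dP / flow
R = 2.2 / 1.15
R = 1.913 cmH2O/(L/s)


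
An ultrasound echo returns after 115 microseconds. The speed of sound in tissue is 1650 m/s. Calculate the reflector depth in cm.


depth = c * t / 2
t = 115 us = 1.1500e-04 s
depth = 1650 * 1.1500e-04 / 2
depth = 0.094875 m = 9.4875 cm


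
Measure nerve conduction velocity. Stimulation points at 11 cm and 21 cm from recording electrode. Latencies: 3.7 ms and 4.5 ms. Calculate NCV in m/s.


Distance = (21 - 11) / 100 = 0.1 m
dt = (4.5 - 3.7) / 1000 = 8.0000e-04 s
NCV = dist / dt = 125 m/s


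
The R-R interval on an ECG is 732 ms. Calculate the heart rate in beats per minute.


HR = 60 / RR_interval(s)
RR = 732 ms = 0.732 s
HR = 60 / 0.732 = 81.97 bpm


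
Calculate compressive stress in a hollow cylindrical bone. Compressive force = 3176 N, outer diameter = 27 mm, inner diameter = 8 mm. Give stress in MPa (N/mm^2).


A = pi*(r_o^2 - r_i^2)
r_o = 13.5 mm, r_i = 4 mm
A = 522.29 mm^2
sigma = F/A = 3176 / 522.29
sigma = 6.081 MPa


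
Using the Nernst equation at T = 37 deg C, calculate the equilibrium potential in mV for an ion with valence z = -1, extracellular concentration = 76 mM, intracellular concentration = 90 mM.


E = (RT/(zF)) * ln(C_out/C_in)
T = 37 + 273.15 = 310.15 K
E = (8.314 * 310.15 / (-1 * 96485)) * ln(76/90)
E = 4.519 mV


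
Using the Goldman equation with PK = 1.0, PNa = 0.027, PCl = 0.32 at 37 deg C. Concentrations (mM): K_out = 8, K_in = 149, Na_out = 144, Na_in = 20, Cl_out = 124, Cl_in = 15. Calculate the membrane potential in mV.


Vm = (RT/F)*ln((PK*Ko + PNa*Nao + PCl*Cli)/(PK*Ki + PNa*Nai + PCl*Clo))
Numer = 16.688, Denom = 189.22
Vm = -64.89 mV


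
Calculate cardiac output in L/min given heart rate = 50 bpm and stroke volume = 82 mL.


CO = HR * SV
CO = 50 * 82 / 1000
CO = 4.1 L/min


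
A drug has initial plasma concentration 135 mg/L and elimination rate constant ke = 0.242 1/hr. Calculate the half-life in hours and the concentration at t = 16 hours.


t_half = ln(2) / ke = 0.693147 / 0.242 = 2.864 hr
C(t) = C0 * exp(-ke*t) = 135 * exp(-0.242*16)
C(16) = 2.81 mg/L


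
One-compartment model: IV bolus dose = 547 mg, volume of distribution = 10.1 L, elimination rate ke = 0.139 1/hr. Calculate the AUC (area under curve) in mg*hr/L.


C0 = Dose/Vd = 547/10.1 = 54.1584 mg/L
AUC = C0/ke = 54.1584/0.139
AUC = 389.6 mg*hr/L


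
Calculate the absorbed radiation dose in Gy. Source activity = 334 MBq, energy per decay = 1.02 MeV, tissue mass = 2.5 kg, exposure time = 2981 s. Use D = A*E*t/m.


A = 334 MBq = 3.3400e+08 Bq
E = 1.02 MeV = 1.63404e-13 J
D = A*E*t/m = 3.3400e+08*1.63404e-13*2981/2.5
D = 0.06508 Gy


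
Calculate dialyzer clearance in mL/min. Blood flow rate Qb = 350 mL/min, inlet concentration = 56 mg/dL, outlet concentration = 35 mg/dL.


K = Qb * (Cb_in - Cb_out) / Cb_in
K = 350 * (56 - 35) / 56
K = 131.2 mL/min


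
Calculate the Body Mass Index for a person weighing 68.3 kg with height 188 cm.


BMI = weight / height^2
height = 188 cm = 1.88 m
BMI = 68.3 / 1.88^2
BMI = 19.32 kg/m^2


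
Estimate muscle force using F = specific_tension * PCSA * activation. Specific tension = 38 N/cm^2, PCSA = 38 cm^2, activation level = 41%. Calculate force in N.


F = sigma * PCSA * activation
F = 38 * 38 * 0.41
F = 592 N


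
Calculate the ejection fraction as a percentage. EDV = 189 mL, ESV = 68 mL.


SV = EDV - ESV = 189 - 68 = 121 mL
EF = SV/EDV * 100 = 121/189 * 100
EF = 64.02%


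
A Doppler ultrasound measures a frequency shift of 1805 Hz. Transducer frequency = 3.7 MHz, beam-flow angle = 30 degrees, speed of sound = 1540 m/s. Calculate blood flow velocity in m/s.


v = fd * c / (2 * f0 * cos(theta))
v = 1805 * 1540 / (2 * 3.7000e+06 * cos(30))
v = 0.4337 m/s


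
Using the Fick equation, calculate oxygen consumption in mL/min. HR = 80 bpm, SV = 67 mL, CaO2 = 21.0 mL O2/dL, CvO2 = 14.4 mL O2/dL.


CO = HR*SV = 80*67/1000 = 5.36 L/min
a-v O2 diff = 21.0 - 14.4 = 6.6 mL/dL
VO2 = CO * (CaO2-CvO2) * 10 dL/L
VO2 = 5.36 * 6.6 * 10
VO2 = 353.8 mL/min


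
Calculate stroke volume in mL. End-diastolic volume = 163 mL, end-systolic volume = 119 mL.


SV = EDV - ESV
SV = 163 - 119
SV = 44 mL


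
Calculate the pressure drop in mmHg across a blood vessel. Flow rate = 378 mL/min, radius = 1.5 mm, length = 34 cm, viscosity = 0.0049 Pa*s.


dP = 8*mu*L*Q / (pi*r^4)
Q = 378 mL/min = 6.3e-06 m^3/s
dP = 5279.47 Pa = 5279.47 / 133.322 mmHg = 39.6 mmHg


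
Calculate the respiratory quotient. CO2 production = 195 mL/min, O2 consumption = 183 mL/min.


RQ = VCO2 / VO2
RQ = 195 / 183
RQ = 1.066


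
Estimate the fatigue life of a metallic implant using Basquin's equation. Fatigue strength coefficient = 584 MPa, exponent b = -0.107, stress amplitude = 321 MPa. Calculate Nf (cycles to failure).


sigma_a = sigma_f' * (2Nf)^b
2Nf = (sigma_a/sigma_f')^(1/b)
2Nf = (321/584)^(1/-0.107)
2Nf = 268.56227
Nf = 134.3


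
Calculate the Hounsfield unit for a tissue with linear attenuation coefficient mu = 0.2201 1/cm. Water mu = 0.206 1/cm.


HU = ((mu_tissue - mu_water) / mu_water) * 1000
HU = ((0.2201 - 0.206) / 0.206) * 1000
HU = 68.45


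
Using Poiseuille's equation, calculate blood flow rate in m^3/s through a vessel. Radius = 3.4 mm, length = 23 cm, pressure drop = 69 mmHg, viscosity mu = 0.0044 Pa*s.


Q = pi*r^4*dP / (8*mu*L)
r = 0.0034 m, L = 0.23 m
dP = 69 mmHg = 9199.218 Pa
Q = 4.7703e-04 m^3/s


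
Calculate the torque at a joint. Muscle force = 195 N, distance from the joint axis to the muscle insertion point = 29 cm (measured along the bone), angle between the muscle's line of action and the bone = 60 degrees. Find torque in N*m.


Torque = F * d * sin(theta)   (moment arm = d*sin(theta))
d = 29 cm = 0.29 m
Torque = 195 * 0.29 * sin(60)
Torque = 48.97 N*m


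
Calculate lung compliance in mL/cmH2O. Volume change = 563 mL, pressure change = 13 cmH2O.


C = dV / dP
C = 563 / 13
C = 43.31 mL/cmH2O


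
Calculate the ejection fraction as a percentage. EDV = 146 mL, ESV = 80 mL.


SV = EDV - ESV = 146 - 80 = 66 mL
EF = SV/EDV * 100 = 66/146 * 100
EF = 45.21%


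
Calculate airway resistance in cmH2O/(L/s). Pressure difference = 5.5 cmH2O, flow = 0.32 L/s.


R = dP / flow
R = 5.5 / 0.32
R = 17.19 cmH2O/(L/s)


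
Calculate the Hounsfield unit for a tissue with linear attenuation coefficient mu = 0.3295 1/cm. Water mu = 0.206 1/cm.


HU = ((mu_tissue - mu_water) / mu_water) * 1000
HU = ((0.3295 - 0.206) / 0.206) * 1000
HU = 599.5


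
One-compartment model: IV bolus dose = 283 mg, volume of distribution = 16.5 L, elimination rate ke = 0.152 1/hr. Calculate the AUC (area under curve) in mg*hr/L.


C0 = Dose/Vd = 283/16.5 = 17.1515 mg/L
AUC = C0/ke = 17.1515/0.152
AUC = 112.8 mg*hr/L


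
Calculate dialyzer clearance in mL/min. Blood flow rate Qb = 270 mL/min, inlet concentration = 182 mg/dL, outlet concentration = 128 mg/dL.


K = Qb * (Cb_in - Cb_out) / Cb_in
K = 270 * (182 - 128) / 182
K = 80.11 mL/min


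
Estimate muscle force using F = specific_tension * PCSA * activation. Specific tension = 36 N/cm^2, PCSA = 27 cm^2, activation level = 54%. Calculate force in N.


F = sigma * PCSA * activation
F = 36 * 27 * 0.54
F = 524.9 N


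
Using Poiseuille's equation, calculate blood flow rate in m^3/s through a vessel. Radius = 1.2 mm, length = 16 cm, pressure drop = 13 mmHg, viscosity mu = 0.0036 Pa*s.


Q = pi*r^4*dP / (8*mu*L)
r = 0.0012 m, L = 0.16 m
dP = 13 mmHg = 1733.186 Pa
Q = 2.4502e-06 m^3/s


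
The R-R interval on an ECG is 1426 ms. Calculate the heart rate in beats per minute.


HR = 60 / RR_interval(s)
RR = 1426 ms = 1.426 s
HR = 60 / 1.426 = 42.08 bpm


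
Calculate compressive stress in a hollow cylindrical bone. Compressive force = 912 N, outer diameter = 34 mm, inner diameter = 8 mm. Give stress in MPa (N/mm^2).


A = pi*(r_o^2 - r_i^2)
r_o = 17 mm, r_i = 4 mm
A = 857.655 mm^2
sigma = F/A = 912 / 857.655
sigma = 1.063 MPa


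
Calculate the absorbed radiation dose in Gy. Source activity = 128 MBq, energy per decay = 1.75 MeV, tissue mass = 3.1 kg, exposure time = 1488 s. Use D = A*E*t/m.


A = 128 MBq = 1.2800e+08 Bq
E = 1.75 MeV = 2.8035e-13 J
D = A*E*t/m = 1.2800e+08*2.8035e-13*1488/3.1
D = 0.01722 Gy


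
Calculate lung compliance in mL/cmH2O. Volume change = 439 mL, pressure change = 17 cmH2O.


C = dV / dP
C = 439 / 17
C = 25.82 mL/cmH2O


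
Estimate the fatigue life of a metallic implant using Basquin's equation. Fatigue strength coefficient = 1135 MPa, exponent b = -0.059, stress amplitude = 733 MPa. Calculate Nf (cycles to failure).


sigma_a = sigma_f' * (2Nf)^b
2Nf = (sigma_a/sigma_f')^(1/b)
2Nf = (733/1135)^(1/-0.059)
2Nf = 1653.8898
Nf = 826.9


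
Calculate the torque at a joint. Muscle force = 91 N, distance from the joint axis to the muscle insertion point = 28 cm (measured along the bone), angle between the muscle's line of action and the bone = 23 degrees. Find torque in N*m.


Torque = F * d * sin(theta)   (moment arm = d*sin(theta))
d = 28 cm = 0.28 m
Torque = 91 * 0.28 * sin(23)
Torque = 9.956 N*m
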